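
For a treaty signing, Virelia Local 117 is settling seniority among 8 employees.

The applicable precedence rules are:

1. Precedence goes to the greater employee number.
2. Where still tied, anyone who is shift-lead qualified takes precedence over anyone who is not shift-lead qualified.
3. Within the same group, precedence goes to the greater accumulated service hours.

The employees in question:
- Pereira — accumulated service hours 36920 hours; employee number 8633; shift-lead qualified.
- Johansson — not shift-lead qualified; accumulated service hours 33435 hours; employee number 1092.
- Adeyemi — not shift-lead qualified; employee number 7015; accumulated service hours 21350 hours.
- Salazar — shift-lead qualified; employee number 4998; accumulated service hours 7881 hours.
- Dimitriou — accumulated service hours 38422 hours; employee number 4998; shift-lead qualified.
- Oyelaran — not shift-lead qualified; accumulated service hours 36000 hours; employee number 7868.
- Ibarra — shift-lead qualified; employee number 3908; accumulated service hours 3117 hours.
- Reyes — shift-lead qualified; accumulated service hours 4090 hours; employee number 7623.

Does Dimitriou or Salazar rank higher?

By employee number (higher first): Pereira (8633); then Oyelaran (7868); then Reyes (7623); then Adeyemi (7015); then Dimitriou and Salazar (both 4998); then Ibarra (3908); then Johansson (1092).
Dimitriou and Salazar are each shift-lead qualified, so the next rule applies.
Among Dimitriou and Salazar, by accumulated service hours (higher first): Dimitriou (38422 hours) before Salazar (7881 hours).
So Dimitriou takes precedence.

Dimitriou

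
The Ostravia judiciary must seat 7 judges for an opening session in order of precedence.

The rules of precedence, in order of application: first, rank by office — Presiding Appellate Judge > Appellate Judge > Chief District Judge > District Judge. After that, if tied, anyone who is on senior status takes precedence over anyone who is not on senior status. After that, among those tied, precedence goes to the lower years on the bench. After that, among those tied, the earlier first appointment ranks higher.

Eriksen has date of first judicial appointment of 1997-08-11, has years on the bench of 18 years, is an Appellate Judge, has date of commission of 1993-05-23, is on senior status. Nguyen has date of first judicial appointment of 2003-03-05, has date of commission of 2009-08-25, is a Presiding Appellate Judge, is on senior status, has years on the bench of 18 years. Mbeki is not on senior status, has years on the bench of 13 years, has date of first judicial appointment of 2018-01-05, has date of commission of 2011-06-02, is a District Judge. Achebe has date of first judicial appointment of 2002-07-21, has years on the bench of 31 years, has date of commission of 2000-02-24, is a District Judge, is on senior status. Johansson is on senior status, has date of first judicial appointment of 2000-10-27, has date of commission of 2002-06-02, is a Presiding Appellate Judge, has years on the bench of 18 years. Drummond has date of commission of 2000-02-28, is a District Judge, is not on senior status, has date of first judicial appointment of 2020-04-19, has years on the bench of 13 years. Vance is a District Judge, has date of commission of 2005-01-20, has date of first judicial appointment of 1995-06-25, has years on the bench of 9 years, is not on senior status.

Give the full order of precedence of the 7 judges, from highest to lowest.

Johansson, Nguyen, Eriksen, Achebe, Vance, Mbeki, Drummond

By office: Johansson and Nguyen (Presiding Appellate Judge); then Eriksen (Appellate Judge); then Achebe, Vance, Mbeki and Drummond (District Judge).
Johansson and Nguyen are each on senior status, so the next rule applies.
Johansson and Nguyen both have years on the bench 18 years, so the next rule applies.
Among Johansson and Nguyen, by date of first judicial appointment (earlier first): Johansson (2000-10-27) before Nguyen (2003-03-05).
Among Achebe, Vance, Mbeki and Drummond, on senior status before not on senior status: Achebe (on senior status) before Vance, Mbeki and Drummond (not on senior status).
Among Vance, Mbeki and Drummond, by years on the bench (lower first): Vance (9 years) before Mbeki and Drummond (13 years).
Among Mbeki and Drummond, by date of first judicial appointment (earlier first): Mbeki (2018-01-05) before Drummond (2020-04-19).
Full order: Johansson, Nguyen, Eriksen, Achebe, Vance, Mbeki, Drummond.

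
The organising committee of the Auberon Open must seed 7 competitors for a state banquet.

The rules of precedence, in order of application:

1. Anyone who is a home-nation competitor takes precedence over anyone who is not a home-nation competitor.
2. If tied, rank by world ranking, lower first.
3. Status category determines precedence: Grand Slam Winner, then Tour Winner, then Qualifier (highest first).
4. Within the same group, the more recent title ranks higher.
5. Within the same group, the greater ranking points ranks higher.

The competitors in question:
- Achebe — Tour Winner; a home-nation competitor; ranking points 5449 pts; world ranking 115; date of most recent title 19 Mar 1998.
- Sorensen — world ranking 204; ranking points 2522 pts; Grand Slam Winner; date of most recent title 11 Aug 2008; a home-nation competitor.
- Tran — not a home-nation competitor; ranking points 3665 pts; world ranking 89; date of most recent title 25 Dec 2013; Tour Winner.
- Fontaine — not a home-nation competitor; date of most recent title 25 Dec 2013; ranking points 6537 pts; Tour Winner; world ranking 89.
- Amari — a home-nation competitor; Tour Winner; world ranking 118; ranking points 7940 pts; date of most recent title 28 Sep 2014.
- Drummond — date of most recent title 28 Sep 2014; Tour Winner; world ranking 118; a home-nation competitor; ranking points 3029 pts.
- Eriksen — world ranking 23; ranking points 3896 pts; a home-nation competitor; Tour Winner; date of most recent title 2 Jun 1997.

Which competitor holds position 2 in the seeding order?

Achebe

By the first rule: Eriksen, Achebe, Amari, Drummond and Sorensen (each a home-nation competitor); then Fontaine and Tran (both not a home-nation competitor).
Among Eriksen, Achebe, Amari, Drummond and Sorensen, by world ranking (lower first): Eriksen (23) before Achebe (115) before Amari and Drummond (118) before Sorensen (204).
Amari and Drummond are each Tour Winner, so the next rule applies.
Amari and Drummond both have date of most recent title 28 Sep 2014, so the next rule applies.
Among Amari and Drummond, by ranking points (higher first): Amari (7940 pts) before Drummond (3029 pts).
Fontaine and Tran both have world ranking 89, so the next rule applies.
Fontaine and Tran are each Tour Winner, so the next rule applies.
Fontaine and Tran both have date of most recent title 25 Dec 2013, so the next rule applies.
Among Fontaine and Tran, by ranking points (higher first): Fontaine (6537 pts) before Tran (3665 pts).
Order: Eriksen, Achebe, Amari, Drummond, Sorensen, Fontaine, Tran.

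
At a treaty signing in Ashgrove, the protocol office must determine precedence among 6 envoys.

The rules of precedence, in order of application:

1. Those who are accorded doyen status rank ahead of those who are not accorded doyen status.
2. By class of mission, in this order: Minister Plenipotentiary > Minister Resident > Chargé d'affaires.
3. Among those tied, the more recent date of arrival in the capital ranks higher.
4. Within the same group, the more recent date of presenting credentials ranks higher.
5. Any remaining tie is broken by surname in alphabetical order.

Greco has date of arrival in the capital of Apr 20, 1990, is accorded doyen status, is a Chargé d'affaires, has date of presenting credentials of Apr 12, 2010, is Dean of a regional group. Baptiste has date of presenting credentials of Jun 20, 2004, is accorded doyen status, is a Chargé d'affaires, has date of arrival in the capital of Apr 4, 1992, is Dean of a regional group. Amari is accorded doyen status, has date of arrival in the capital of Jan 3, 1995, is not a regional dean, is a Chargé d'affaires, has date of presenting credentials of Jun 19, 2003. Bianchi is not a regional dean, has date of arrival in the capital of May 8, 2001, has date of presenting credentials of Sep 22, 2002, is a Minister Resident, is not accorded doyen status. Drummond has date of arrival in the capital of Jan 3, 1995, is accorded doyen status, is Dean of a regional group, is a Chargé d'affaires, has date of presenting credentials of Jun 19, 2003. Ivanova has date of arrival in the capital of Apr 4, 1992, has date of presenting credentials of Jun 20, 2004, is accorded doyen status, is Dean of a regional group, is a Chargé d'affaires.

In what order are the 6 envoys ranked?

By the first rule: Amari, Drummond, Baptiste, Ivanova and Greco (each accorded doyen status); then Bianchi (not accorded doyen status).
Amari, Drummond, Baptiste, Ivanova and Greco are each Chargé d'affaires, so the next rule applies.
Among Amari, Drummond, Baptiste, Ivanova and Greco, by date of arrival in the capital (later first): Amari and Drummond (Jan 3, 1995) before Baptiste and Ivanova (Apr 4, 1992) before Greco (Apr 20, 1990).
Amari and Drummond both have date of presenting credentials Jun 19, 2003, so the next rule applies.
Among Amari and Drummond, alphabetically by surname: Amari before Drummond.
Baptiste and Ivanova both have date of presenting credentials Jun 20, 2004, so the next rule applies.
Among Baptiste and Ivanova, alphabetically by surname: Baptiste before Ivanova.
Full order: Amari, Drummond, Baptiste, Ivanova, Greco, Bianchi.

Amari, Drummond, Baptiste, Ivanova, Greco, Bianchi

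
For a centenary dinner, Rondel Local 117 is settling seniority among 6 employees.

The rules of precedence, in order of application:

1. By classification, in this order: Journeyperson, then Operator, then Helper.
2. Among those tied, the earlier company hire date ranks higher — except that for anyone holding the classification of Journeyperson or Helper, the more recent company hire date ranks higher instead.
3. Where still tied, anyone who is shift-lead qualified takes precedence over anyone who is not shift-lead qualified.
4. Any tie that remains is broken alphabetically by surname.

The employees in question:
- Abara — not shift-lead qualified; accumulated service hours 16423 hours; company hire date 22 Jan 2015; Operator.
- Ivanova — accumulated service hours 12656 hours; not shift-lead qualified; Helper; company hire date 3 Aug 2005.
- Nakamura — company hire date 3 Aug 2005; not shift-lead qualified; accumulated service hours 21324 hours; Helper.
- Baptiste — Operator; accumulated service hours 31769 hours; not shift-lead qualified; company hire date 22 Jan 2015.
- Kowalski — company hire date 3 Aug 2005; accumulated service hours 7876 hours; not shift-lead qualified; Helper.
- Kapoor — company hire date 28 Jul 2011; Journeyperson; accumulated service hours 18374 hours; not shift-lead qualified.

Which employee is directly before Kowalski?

Ivanova

By classification: Kapoor (Journeyperson); then Abara and Baptiste (Operator); then Ivanova, Kowalski and Nakamura (Helper).
Abara and Baptiste both have company hire date 22 Jan 2015, so the next rule applies.
Abara and Baptiste are each not shift-lead qualified, so the next rule applies.
Among Abara and Baptiste, alphabetically by surname: Abara before Baptiste.
Ivanova, Kowalski and Nakamura all have company hire date 3 Aug 2005, so the next rule applies.
Ivanova, Kowalski and Nakamura are each not shift-lead qualified, so the next rule applies.
Among Ivanova, Kowalski and Nakamura, alphabetically by surname: Ivanova before Kowalski before Nakamura.
Order: Kapoor, Abara, Baptiste, Ivanova, Kowalski, Nakamura.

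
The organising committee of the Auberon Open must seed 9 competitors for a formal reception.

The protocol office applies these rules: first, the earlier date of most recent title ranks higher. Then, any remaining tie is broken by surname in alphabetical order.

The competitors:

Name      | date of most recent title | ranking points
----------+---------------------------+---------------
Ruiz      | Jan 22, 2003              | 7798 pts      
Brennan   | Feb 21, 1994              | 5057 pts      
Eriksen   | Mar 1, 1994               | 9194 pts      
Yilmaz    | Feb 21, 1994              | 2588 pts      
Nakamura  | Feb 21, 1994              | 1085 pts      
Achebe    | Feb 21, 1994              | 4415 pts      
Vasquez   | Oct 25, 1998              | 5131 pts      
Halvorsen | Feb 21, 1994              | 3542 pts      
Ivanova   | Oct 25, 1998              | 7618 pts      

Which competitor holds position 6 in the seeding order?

Eriksen

By date of most recent title (earlier first): Achebe, Brennan, Halvorsen, Nakamura and Yilmaz (each Feb 21, 1994); then Eriksen (Mar 1, 1994); then Ivanova and Vasquez (both Oct 25, 1998); then Ruiz (Jan 22, 2003).
Among Achebe, Brennan, Halvorsen, Nakamura and Yilmaz, alphabetically by surname: Achebe before Brennan before Halvorsen before Nakamura before Yilmaz.
Among Ivanova and Vasquez, alphabetically by surname: Ivanova before Vasquez.
Order: Achebe, Brennan, Halvorsen, Nakamura, Yilmaz, Eriksen, Ivanova, Vasquez, Ruiz.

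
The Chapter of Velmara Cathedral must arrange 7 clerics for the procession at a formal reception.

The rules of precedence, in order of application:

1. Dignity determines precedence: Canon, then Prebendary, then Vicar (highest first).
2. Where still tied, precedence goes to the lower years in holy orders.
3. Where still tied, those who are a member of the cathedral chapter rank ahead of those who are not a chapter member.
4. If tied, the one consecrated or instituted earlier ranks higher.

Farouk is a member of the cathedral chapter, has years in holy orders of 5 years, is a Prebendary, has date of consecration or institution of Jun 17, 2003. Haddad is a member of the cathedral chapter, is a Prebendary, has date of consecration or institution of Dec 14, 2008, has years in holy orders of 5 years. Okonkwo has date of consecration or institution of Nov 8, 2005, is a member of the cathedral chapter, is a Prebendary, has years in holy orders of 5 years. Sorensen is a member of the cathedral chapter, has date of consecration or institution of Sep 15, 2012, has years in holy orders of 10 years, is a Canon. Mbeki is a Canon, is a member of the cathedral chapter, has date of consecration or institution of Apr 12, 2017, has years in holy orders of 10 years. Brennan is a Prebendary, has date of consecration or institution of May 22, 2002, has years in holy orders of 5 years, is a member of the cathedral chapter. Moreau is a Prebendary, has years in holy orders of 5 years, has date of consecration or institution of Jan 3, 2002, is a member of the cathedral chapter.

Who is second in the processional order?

Mbeki

By dignity: Sorensen and Mbeki (Canon); then Moreau, Brennan, Farouk, Okonkwo and Haddad (Prebendary).
Sorensen and Mbeki both have years in holy orders 10 years, so the next rule applies.
Sorensen and Mbeki are each a member of the cathedral chapter, so the next rule applies.
Among Sorensen and Mbeki, by date of consecration or institution (earlier first): Sorensen (Sep 15, 2012) before Mbeki (Apr 12, 2017).
Moreau, Brennan, Farouk, Okonkwo and Haddad all have years in holy orders 5 years, so the next rule applies.
Moreau, Brennan, Farouk, Okonkwo and Haddad are each a member of the cathedral chapter, so the next rule applies.
Among Moreau, Brennan, Farouk, Okonkwo and Haddad, by date of consecration or institution (earlier first): Moreau (Jan 3, 2002) before Brennan (May 22, 2002) before Farouk (Jun 17, 2003) before Okonkwo (Nov 8, 2005) before Haddad (Dec 14, 2008).
Order: Sorensen, Mbeki, Moreau, Brennan, Farouk, Okonkwo, Haddad.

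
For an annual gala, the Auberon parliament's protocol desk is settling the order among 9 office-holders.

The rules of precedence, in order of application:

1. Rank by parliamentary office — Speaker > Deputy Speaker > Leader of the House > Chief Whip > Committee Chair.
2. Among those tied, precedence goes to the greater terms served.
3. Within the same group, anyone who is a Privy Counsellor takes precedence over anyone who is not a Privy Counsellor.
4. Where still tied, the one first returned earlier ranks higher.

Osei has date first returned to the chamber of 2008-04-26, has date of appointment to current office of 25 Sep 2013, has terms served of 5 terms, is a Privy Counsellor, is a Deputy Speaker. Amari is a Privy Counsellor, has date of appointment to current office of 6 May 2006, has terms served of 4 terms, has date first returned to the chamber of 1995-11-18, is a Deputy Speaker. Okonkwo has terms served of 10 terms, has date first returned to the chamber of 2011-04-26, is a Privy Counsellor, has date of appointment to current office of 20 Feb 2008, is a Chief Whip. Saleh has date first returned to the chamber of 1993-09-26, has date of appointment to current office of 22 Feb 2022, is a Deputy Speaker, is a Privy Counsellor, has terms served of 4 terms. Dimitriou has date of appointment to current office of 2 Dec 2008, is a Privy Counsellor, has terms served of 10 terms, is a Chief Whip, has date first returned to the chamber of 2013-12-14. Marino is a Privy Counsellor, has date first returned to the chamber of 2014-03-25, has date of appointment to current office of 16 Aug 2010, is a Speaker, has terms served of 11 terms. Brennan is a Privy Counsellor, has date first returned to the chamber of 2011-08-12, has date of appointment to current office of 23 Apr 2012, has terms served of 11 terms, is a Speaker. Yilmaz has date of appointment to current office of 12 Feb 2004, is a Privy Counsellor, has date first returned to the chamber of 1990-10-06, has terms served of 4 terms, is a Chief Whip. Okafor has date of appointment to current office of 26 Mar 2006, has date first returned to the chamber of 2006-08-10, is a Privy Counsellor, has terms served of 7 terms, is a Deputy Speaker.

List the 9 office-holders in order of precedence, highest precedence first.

Brennan, Marino, Okafor, Osei, Saleh, Amari, Okonkwo, Dimitriou, Yilmaz

By parliamentary office: Brennan and Marino (Speaker); then Okafor, Osei, Saleh and Amari (Deputy Speaker); then Okonkwo, Dimitriou and Yilmaz (Chief Whip).
Brennan and Marino both have terms served 11 terms, so the next rule applies.
Brennan and Marino are each a Privy Counsellor, so the next rule applies.
Among Brennan and Marino, by date first returned to the chamber (earlier first): Brennan (2011-08-12) before Marino (2014-03-25).
Among Okafor, Osei, Saleh and Amari, by terms served (higher first): Okafor (7 terms) before Osei (5 terms) before Saleh and Amari (4 terms).
Saleh and Amari are each a Privy Counsellor, so the next rule applies.
Among Saleh and Amari, by date first returned to the chamber (earlier first): Saleh (1993-09-26) before Amari (1995-11-18).
Among Okonkwo, Dimitriou and Yilmaz, by terms served (higher first): Okonkwo and Dimitriou (10 terms) before Yilmaz (4 terms).
Okonkwo and Dimitriou are each a Privy Counsellor, so the next rule applies.
Among Okonkwo and Dimitriou, by date first returned to the chamber (earlier first): Okonkwo (2011-04-26) before Dimitriou (2013-12-14).
Full order: Brennan, Marino, Okafor, Osei, Saleh, Amari, Okonkwo, Dimitriou, Yilmaz.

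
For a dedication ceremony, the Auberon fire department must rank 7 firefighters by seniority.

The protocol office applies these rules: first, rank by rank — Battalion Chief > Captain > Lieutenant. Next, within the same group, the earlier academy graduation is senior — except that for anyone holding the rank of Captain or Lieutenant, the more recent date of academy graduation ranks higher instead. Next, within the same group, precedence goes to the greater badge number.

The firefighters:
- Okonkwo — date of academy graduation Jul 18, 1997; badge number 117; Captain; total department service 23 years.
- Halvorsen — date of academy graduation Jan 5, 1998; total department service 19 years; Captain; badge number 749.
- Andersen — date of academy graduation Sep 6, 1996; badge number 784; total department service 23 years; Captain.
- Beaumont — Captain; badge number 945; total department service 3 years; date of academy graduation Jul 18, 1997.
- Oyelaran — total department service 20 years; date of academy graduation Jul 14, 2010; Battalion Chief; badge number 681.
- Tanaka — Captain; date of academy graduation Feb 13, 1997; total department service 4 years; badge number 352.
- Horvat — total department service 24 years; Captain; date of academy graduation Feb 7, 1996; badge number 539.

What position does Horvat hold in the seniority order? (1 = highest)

7

By rank: Oyelaran (Battalion Chief); then Halvorsen, Beaumont, Okonkwo, Tanaka, Andersen and Horvat (Captain).
Among Halvorsen, Beaumont, Okonkwo, Tanaka, Andersen and Horvat, by date of academy graduation (later first) (reversed rule for this group): Halvorsen (Jan 5, 1998) before Beaumont and Okonkwo (Jul 18, 1997) before Tanaka (Feb 13, 1997) before Andersen (Sep 6, 1996) before Horvat (Feb 7, 1996).
Among Beaumont and Okonkwo, by badge number (higher first): Beaumont (945) before Okonkwo (117).
Order: Oyelaran, Halvorsen, Beaumont, Okonkwo, Tanaka, Andersen, Horvat. So position 7.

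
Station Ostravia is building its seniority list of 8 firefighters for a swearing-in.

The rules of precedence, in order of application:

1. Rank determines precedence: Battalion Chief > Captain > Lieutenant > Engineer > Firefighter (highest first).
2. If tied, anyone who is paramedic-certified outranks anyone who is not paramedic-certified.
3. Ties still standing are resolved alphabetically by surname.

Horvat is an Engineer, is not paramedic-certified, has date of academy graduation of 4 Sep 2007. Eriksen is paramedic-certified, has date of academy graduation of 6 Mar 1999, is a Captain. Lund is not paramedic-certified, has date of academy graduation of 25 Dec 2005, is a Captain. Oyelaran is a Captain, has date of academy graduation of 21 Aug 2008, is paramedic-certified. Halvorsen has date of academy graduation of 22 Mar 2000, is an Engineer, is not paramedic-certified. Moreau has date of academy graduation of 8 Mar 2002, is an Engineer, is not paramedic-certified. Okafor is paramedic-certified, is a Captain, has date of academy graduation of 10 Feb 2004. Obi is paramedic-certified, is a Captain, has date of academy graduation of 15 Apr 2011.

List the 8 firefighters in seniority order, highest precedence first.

Eriksen, Obi, Okafor, Oyelaran, Lund, Halvorsen, Horvat, Moreau

By rank: Eriksen, Obi, Okafor, Oyelaran and Lund (Captain); then Halvorsen, Horvat and Moreau (Engineer).
Among Eriksen, Obi, Okafor, Oyelaran and Lund, paramedic-certified before not paramedic-certified: Eriksen, Obi, Okafor and Oyelaran (paramedic-certified) before Lund (not paramedic-certified).
Among Eriksen, Obi, Okafor and Oyelaran, alphabetically by surname: Eriksen before Obi before Okafor before Oyelaran.
Halvorsen, Horvat and Moreau are each not paramedic-certified, so the next rule applies.
Among Halvorsen, Horvat and Moreau, alphabetically by surname: Halvorsen before Horvat before Moreau.
Full order: Eriksen, Obi, Okafor, Oyelaran, Lund, Halvorsen, Horvat, Moreau.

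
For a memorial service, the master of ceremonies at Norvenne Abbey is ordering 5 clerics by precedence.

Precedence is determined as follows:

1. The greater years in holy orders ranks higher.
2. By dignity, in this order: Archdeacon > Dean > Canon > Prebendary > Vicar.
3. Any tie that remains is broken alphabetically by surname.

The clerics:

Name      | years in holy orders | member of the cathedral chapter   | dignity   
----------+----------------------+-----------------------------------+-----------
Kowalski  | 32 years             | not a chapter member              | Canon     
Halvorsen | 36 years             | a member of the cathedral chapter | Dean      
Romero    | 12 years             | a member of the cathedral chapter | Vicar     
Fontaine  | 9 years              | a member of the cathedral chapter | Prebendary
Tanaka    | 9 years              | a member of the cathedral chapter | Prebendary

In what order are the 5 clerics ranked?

By years in holy orders (higher first): Halvorsen (36 years); then Kowalski (32 years); then Romero (12 years); then Fontaine and Tanaka (both 9 years).
Fontaine and Tanaka are each Prebendary, so the next rule applies.
Among Fontaine and Tanaka, alphabetically by surname: Fontaine before Tanaka.
Full order: Halvorsen, Kowalski, Romero, Fontaine, Tanaka.

Halvorsen, Kowalski, Romero, Fontaine, Tanaka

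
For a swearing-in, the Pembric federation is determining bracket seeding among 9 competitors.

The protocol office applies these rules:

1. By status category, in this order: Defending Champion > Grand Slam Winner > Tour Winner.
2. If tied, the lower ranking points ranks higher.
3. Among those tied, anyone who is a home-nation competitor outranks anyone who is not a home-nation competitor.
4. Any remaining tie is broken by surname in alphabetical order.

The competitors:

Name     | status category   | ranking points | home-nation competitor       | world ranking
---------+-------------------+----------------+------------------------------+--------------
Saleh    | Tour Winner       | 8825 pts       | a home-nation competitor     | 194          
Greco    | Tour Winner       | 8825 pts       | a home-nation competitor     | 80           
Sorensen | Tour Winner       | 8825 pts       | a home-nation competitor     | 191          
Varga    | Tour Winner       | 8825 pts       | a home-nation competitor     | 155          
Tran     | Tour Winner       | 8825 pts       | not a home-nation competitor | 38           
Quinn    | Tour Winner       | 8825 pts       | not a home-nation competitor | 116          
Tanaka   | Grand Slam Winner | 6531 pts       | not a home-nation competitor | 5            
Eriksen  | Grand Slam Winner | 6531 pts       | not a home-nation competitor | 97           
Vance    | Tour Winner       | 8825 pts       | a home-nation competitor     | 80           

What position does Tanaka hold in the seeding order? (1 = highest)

2

By status category: Eriksen and Tanaka (Grand Slam Winner); then Greco, Saleh, Sorensen, Vance, Varga, Quinn and Tran (Tour Winner).
Eriksen and Tanaka both have ranking points 6531 pts, so the next rule applies.
Eriksen and Tanaka are each not a home-nation competitor, so the next rule applies.
Among Eriksen and Tanaka, alphabetically by surname: Eriksen before Tanaka.
Greco, Saleh, Sorensen, Vance, Varga, Quinn and Tran all have ranking points 8825 pts, so the next rule applies.
Among Greco, Saleh, Sorensen, Vance, Varga, Quinn and Tran, a home-nation competitor before not a home-nation competitor: Greco, Saleh, Sorensen, Vance and Varga (a home-nation competitor) before Quinn and Tran (not a home-nation competitor).
Among Greco, Saleh, Sorensen, Vance and Varga, alphabetically by surname: Greco before Saleh before Sorensen before Vance before Varga.
Among Quinn and Tran, alphabetically by surname: Quinn before Tran.
Order: Eriksen, Tanaka, Greco, Saleh, Sorensen, Vance, Varga, Quinn, Tran. So position 2.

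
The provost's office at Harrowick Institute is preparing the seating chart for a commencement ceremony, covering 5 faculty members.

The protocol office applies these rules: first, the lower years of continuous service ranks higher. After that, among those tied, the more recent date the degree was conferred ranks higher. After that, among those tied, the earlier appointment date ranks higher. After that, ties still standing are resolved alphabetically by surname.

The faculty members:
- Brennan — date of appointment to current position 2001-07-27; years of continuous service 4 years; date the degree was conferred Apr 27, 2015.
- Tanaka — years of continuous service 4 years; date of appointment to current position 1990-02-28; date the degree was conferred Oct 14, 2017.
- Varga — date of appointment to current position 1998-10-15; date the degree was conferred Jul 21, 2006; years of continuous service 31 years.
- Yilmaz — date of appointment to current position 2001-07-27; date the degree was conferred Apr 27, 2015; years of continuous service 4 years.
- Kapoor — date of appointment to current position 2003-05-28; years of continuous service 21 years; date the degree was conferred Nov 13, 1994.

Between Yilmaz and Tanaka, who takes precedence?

Tanaka

By years of continuous service (lower first): Tanaka, Brennan and Yilmaz (each 4 years); then Kapoor (21 years); then Varga (31 years).
Among Tanaka, Brennan and Yilmaz, by date the degree was conferred (later first): Tanaka (Oct 14, 2017) before Brennan and Yilmaz (Apr 27, 2015).
Brennan and Yilmaz both have date of appointment to current position 2001-07-27, so the next rule applies.
Among Brennan and Yilmaz, alphabetically by surname: Brennan before Yilmaz.
So Tanaka takes precedence.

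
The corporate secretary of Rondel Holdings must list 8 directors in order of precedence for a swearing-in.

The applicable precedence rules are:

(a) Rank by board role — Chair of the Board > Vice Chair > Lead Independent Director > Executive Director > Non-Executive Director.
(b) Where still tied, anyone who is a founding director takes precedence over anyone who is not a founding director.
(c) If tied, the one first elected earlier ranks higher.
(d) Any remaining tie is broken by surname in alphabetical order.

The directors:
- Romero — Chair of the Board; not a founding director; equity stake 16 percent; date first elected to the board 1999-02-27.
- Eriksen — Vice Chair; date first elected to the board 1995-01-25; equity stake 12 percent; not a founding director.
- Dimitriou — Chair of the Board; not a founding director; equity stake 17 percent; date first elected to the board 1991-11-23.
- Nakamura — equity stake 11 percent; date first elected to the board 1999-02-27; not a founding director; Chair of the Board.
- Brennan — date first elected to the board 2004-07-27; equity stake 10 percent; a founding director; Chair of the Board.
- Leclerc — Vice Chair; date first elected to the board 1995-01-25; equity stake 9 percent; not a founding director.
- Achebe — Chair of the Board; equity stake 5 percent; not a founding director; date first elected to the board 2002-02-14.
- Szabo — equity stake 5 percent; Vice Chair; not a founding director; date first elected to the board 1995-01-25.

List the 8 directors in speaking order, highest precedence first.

By board role: Brennan, Dimitriou, Nakamura, Romero and Achebe (Chair of the Board); then Eriksen, Leclerc and Szabo (Vice Chair).
Among Brennan, Dimitriou, Nakamura, Romero and Achebe, a founding director before not a founding director: Brennan (a founding director) before Dimitriou, Nakamura, Romero and Achebe (not a founding director).
Among Dimitriou, Nakamura, Romero and Achebe, by date first elected to the board (earlier first): Dimitriou (1991-11-23) before Nakamura and Romero (1999-02-27) before Achebe (2002-02-14).
Among Nakamura and Romero, alphabetically by surname: Nakamura before Romero.
Eriksen, Leclerc and Szabo are each not a founding director, so the next rule applies.
Eriksen, Leclerc and Szabo all have date first elected to the board 1995-01-25, so the next rule applies.
Among Eriksen, Leclerc and Szabo, alphabetically by surname: Eriksen before Leclerc before Szabo.
Full order: Brennan, Dimitriou, Nakamura, Romero, Achebe, Eriksen, Leclerc, Szabo.

Brennan, Dimitriou, Nakamura, Romero, Achebe, Eriksen, Leclerc, Szabo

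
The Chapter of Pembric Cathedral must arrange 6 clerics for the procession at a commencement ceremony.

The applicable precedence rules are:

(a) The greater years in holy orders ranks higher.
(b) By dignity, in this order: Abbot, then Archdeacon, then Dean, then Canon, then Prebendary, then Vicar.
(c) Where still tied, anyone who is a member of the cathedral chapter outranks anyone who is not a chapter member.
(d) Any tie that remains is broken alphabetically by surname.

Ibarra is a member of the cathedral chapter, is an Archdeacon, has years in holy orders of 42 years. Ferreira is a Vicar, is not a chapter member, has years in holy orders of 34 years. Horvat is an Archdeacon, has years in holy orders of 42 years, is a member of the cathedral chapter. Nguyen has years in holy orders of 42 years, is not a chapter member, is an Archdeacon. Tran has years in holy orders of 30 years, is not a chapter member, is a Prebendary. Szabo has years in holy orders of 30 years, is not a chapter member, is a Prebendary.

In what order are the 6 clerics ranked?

By years in holy orders (higher first): Horvat, Ibarra and Nguyen (each 42 years); then Ferreira (34 years); then Szabo and Tran (both 30 years).
Horvat, Ibarra and Nguyen are each Archdeacon, so the next rule applies.
Among Horvat, Ibarra and Nguyen, a member of the cathedral chapter before not a chapter member: Horvat and Ibarra (a member of the cathedral chapter) before Nguyen (not a chapter member).
Among Horvat and Ibarra, alphabetically by surname: Horvat before Ibarra.
Szabo and Tran are each Prebendary, so the next rule applies.
Szabo and Tran are each not a chapter member, so the next rule applies.
Among Szabo and Tran, alphabetically by surname: Szabo before Tran.
Full order: Horvat, Ibarra, Nguyen, Ferreira, Szabo, Tran.

Horvat, Ibarra, Nguyen, Ferreira, Szabo, Tran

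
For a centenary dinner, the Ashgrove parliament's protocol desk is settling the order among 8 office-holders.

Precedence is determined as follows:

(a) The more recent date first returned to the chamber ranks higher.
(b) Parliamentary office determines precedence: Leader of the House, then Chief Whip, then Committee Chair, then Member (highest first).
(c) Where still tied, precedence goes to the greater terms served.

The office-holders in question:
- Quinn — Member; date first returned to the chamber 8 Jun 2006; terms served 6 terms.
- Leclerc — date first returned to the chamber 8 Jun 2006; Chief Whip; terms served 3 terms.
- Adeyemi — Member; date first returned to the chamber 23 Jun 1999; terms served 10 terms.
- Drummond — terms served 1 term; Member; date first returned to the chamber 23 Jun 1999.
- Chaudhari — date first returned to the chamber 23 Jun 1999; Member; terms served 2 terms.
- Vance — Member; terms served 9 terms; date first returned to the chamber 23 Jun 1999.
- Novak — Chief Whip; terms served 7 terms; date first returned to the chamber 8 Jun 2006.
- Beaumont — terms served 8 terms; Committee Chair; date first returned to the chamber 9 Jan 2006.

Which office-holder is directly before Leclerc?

By date first returned to the chamber (later first): Novak, Leclerc and Quinn (each 8 Jun 2006); then Beaumont (9 Jan 2006); then Adeyemi, Vance, Chaudhari and Drummond (each 23 Jun 1999).
Among Novak, Leclerc and Quinn, by parliamentary office: Novak and Leclerc (Chief Whip) before Quinn (Member).
Among Novak and Leclerc, by terms served (higher first): Novak (7 terms) before Leclerc (3 terms).
Adeyemi, Vance, Chaudhari and Drummond are each Member, so the next rule applies.
Among Adeyemi, Vance, Chaudhari and Drummond, by terms served (higher first): Adeyemi (10 terms) before Vance (9 terms) before Chaudhari (2 terms) before Drummond (1 term).
Order: Novak, Leclerc, Quinn, Beaumont, Adeyemi, Vance, Chaudhari, Drummond.

Novak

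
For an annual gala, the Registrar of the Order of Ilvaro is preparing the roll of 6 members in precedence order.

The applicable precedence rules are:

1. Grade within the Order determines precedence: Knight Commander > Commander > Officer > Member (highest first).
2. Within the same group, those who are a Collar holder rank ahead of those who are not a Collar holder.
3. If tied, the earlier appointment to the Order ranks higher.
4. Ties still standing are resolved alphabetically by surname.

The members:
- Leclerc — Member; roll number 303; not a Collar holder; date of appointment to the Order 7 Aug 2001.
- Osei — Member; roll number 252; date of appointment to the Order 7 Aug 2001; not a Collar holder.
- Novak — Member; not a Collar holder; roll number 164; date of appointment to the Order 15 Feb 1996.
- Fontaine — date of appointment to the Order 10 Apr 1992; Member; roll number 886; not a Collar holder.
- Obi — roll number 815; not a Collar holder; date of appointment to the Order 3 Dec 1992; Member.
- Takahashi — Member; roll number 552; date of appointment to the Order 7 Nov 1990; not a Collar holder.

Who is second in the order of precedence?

Fontaine

By grade within the Order: Takahashi, Fontaine, Obi, Novak, Leclerc and Osei (Member).
Takahashi, Fontaine, Obi, Novak, Leclerc and Osei are each not a Collar holder, so the next rule applies.
Among Takahashi, Fontaine, Obi, Novak, Leclerc and Osei, by date of appointment to the Order (earlier first): Takahashi (7 Nov 1990) before Fontaine (10 Apr 1992) before Obi (3 Dec 1992) before Novak (15 Feb 1996) before Leclerc and Osei (7 Aug 2001).
Among Leclerc and Osei, alphabetically by surname: Leclerc before Osei.
Order: Takahashi, Fontaine, Obi, Novak, Leclerc, Osei.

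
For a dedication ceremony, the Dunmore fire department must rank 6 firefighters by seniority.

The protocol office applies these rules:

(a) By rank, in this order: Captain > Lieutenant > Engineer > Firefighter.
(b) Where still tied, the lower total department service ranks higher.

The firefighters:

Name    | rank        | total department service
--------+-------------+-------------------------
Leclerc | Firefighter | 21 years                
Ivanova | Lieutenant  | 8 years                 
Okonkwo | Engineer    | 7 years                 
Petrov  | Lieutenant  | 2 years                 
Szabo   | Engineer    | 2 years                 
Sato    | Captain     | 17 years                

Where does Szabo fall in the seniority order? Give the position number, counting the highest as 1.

By rank: Sato (Captain); then Petrov and Ivanova (Lieutenant); then Szabo and Okonkwo (Engineer); then Leclerc (Firefighter).
Among Petrov and Ivanova, by total department service (lower first): Petrov (2 years) before Ivanova (8 years).
Among Szabo and Okonkwo, by total department service (lower first): Szabo (2 years) before Okonkwo (7 years).
Order: Sato, Petrov, Ivanova, Szabo, Okonkwo, Leclerc. So position 4.

4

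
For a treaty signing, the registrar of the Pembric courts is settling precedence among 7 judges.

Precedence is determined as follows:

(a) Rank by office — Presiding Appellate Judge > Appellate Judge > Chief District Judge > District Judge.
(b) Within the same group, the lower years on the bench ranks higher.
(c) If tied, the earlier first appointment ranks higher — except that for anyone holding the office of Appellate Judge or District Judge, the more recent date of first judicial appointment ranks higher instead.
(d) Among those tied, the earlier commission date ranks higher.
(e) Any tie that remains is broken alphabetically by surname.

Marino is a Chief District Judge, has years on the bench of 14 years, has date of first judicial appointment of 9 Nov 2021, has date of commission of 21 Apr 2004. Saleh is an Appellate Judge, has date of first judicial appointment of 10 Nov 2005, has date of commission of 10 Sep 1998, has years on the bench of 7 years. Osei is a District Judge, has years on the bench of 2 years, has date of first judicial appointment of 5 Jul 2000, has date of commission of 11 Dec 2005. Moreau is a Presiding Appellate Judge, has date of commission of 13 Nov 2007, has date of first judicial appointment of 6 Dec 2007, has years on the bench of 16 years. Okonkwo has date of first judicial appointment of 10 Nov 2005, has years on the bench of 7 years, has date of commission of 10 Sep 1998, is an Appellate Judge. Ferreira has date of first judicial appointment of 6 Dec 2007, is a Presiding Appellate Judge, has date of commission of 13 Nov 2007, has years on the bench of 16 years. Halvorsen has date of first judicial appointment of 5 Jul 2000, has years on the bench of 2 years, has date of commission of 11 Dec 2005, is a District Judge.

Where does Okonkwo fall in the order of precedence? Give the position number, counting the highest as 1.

3

By office: Ferreira and Moreau (Presiding Appellate Judge); then Okonkwo and Saleh (Appellate Judge); then Marino (Chief District Judge); then Halvorsen and Osei (District Judge).
Ferreira and Moreau both have years on the bench 16 years, so the next rule applies.
Ferreira and Moreau both have date of first judicial appointment 6 Dec 2007, so the next rule applies.
Ferreira and Moreau both have date of commission 13 Nov 2007, so the next rule applies.
Among Ferreira and Moreau, alphabetically by surname: Ferreira before Moreau.
Okonkwo and Saleh both have years on the bench 7 years, so the next rule applies.
Okonkwo and Saleh both have date of first judicial appointment 10 Nov 2005, so the next rule applies.
Okonkwo and Saleh both have date of commission 10 Sep 1998, so the next rule applies.
Among Okonkwo and Saleh, alphabetically by surname: Okonkwo before Saleh.
Halvorsen and Osei both have years on the bench 2 years, so the next rule applies.
Halvorsen and Osei both have date of first judicial appointment 5 Jul 2000, so the next rule applies.
Halvorsen and Osei both have date of commission 11 Dec 2005, so the next rule applies.
Among Halvorsen and Osei, alphabetically by surname: Halvorsen before Osei.
Order: Ferreira, Moreau, Okonkwo, Saleh, Marino, Halvorsen, Osei. So position 3.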